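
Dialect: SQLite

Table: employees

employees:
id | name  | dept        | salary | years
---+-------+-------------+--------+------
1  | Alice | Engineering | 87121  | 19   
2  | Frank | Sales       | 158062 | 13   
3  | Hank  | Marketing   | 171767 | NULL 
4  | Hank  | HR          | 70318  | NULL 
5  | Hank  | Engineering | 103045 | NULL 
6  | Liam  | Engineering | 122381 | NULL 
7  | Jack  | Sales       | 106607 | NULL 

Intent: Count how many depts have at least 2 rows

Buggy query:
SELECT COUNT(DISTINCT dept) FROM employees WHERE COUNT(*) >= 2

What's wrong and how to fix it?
Bug: WHERE filters individual rows, not groups, so a group-level COUNT is invalid there

Fix: Use a subquery that GROUPs and filters with HAVING, then count its rows

Corrected query:
SELECT COUNT(*) FROM (SELECT dept FROM employees GROUP BY dept HAVING COUNT(*) >= 2)

Result:
COUNT(*)
--------
2       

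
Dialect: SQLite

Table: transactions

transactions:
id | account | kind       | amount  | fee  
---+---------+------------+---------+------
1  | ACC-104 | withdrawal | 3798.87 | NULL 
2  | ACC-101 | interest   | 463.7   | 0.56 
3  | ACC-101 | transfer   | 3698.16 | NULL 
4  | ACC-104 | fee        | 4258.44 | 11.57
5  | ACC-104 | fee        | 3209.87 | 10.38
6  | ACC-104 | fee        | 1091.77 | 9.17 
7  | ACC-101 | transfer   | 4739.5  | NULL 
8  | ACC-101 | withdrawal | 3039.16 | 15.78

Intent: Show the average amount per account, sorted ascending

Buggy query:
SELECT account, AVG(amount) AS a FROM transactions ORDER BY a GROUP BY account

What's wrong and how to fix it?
Bug: ORDER BY appears before GROUP BY; SQL clause order requires GROUP BY first

Fix: Move ORDER BY to the end, after GROUP BY

Corrected query:
SELECT account, AVG(amount) AS a FROM transactions GROUP BY account ORDER BY a

Result:
account | a        
--------+----------
ACC-101 | 2985.13  
ACC-104 | 3089.7375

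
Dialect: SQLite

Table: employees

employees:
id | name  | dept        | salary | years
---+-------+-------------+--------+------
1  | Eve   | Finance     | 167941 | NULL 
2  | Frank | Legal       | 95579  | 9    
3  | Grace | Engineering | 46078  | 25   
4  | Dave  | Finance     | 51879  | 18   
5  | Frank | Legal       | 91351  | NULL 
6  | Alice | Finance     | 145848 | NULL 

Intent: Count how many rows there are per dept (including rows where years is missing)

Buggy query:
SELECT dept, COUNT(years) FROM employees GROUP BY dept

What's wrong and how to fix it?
Bug: COUNT(years) skips NULLs, so groups with missing years are undercounted

Fix: Use COUNT(*) to count all rows regardless of NULL

Corrected query:
SELECT dept, COUNT(*) FROM employees GROUP BY dept

Result:
dept        | COUNT(*)
------------+---------
Engineering | 1       
Finance     | 3       
Legal       | 2       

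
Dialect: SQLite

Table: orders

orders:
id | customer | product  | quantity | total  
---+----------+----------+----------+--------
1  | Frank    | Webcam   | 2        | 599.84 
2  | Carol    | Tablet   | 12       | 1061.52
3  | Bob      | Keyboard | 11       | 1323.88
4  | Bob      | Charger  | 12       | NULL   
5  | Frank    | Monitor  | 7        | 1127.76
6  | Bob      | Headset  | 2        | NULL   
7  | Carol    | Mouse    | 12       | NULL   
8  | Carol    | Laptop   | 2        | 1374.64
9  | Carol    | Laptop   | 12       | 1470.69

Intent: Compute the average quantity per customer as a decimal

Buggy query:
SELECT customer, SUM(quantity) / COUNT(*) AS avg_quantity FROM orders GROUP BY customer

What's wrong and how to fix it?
Bug: Both operands are integers, so '/' performs integer division and truncates

Fix: Cast one side to REAL so the division keeps the fractional part

Corrected query:
SELECT customer, SUM(quantity) * 1.0 / COUNT(*) AS avg_quantity FROM orders GROUP BY customer

Result:
customer | avg_quantity
---------+-------------
Bob      | 8.333333    
Carol    | 9.5         
Frank    | 4.5         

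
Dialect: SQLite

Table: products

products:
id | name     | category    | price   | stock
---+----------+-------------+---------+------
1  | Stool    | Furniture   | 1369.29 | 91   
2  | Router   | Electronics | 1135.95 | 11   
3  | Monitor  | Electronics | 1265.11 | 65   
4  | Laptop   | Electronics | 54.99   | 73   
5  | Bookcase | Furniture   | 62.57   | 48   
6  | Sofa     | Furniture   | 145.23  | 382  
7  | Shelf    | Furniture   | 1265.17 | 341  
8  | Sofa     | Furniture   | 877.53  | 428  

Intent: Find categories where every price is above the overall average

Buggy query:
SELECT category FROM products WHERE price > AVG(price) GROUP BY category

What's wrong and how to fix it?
Bug: WHERE evaluates per row before aggregation, so AVG() is unavailable

Fix: Compute the overall average in a scalar subquery and compare each group's MIN against it in HAVING

Corrected query:
SELECT category FROM products GROUP BY category HAVING MIN(price) > (SELECT AVG(price) FROM products)

Result:
(no rows)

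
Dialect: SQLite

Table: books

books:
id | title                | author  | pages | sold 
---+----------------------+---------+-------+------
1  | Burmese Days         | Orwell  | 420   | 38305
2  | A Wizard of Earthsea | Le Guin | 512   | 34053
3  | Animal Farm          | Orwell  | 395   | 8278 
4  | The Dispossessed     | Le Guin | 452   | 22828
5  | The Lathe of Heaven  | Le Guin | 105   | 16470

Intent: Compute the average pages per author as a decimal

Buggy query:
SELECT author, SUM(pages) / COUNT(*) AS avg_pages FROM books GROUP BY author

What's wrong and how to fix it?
Bug: Both operands are integers, so '/' performs integer division and truncates

Fix: Cast one side to REAL so the division keeps the fractional part

Corrected query:
SELECT author, SUM(pages) * 1.0 / COUNT(*) AS avg_pages FROM books GROUP BY author

Result:
author  | avg_pages 
--------+-----------
Le Guin | 356.333333
Orwell  | 407.5     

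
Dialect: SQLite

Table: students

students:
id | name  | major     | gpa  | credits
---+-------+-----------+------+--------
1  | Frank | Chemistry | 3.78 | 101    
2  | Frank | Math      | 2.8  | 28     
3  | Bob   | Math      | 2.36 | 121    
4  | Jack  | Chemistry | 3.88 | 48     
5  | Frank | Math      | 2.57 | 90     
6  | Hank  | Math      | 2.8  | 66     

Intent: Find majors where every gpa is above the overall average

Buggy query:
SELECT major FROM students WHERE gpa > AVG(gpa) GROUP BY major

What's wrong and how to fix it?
Bug: WHERE evaluates per row before aggregation, so AVG() is unavailable

Fix: Compute the overall average in a scalar subquery and compare each group's MIN against it in HAVING

Corrected query:
SELECT major FROM students GROUP BY major HAVING MIN(gpa) > (SELECT AVG(gpa) FROM students)

Result:
major    
---------
Chemistry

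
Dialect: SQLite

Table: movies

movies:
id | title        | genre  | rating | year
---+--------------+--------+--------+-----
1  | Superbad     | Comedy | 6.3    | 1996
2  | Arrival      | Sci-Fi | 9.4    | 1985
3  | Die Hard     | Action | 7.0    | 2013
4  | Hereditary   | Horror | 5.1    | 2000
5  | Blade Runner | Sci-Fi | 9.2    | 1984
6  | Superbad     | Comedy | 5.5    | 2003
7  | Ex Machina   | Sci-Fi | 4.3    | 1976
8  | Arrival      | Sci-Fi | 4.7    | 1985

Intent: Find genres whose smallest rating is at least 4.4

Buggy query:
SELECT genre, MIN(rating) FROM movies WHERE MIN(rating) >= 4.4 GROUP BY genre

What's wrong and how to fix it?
Bug: MIN() in WHERE is a misuse of aggregate

Fix: Replace WHERE with HAVING after the GROUP BY

Corrected query:
SELECT genre, MIN(rating) FROM movies GROUP BY genre HAVING MIN(rating) >= 4.4

Result:
genre  | MIN(rating)
-------+------------
Action | 7          
Comedy | 5.5        
Horror | 5.1        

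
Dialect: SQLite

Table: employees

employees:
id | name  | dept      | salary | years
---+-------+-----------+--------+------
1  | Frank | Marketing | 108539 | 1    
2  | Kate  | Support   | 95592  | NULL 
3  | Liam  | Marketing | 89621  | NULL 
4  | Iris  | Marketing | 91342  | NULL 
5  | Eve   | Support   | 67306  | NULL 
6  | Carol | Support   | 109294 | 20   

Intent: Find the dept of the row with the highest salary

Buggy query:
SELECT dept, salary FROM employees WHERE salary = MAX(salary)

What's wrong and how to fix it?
Bug: WHERE is evaluated per row; an aggregate over the whole table isn't defined there

Fix: Use a subquery: WHERE salary = (SELECT MAX(salary) FROM employees)

Corrected query:
SELECT dept, salary FROM employees WHERE salary = (SELECT MAX(salary) FROM employees)

Result:
dept    | salary
--------+-------
Support | 109294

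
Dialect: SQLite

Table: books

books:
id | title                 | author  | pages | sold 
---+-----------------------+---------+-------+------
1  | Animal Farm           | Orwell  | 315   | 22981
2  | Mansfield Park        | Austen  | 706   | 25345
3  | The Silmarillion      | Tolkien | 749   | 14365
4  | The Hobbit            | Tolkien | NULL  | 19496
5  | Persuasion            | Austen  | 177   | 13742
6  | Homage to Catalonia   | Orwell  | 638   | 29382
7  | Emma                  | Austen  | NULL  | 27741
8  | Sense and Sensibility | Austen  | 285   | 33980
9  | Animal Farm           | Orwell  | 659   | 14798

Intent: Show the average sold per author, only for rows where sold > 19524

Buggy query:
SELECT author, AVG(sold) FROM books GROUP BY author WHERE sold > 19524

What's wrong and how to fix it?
Bug: Row-level WHERE must come before GROUP BY in the clause order

Fix: Place WHERE between FROM and GROUP BY

Corrected query:
SELECT author, AVG(sold) FROM books WHERE sold > 19524 GROUP BY author

Result:
author | AVG(sold)
-------+----------
Austen | 29022    
Orwell | 26181.5  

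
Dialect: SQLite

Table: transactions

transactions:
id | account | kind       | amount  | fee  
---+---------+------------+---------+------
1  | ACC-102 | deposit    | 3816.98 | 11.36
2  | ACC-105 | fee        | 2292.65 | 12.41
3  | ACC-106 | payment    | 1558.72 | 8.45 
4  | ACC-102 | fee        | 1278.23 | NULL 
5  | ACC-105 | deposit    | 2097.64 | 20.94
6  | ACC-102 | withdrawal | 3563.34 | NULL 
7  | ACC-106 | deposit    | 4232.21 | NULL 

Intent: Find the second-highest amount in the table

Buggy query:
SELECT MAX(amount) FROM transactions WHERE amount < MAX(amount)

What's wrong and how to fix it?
Bug: MAX(amount) on the right of the comparison is an aggregate-in-WHERE error

Fix: Put the inner MAX in a scalar subquery

Corrected query:
SELECT MAX(amount) FROM transactions WHERE amount < (SELECT MAX(amount) FROM transactions)

Result:
MAX(amount)
-----------
3816.98    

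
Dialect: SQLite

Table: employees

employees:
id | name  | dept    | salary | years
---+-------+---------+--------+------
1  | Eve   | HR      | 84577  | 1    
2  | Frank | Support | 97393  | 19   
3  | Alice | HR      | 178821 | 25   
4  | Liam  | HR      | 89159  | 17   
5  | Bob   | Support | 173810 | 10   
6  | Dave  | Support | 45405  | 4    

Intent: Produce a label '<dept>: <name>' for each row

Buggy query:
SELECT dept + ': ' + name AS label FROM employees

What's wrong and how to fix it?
Bug: '+' is numeric addition; on text columns SQLite converts them to 0 instead of concatenating

Fix: Use the || operator for string concatenation

Corrected query:
SELECT dept || ': ' || name AS label FROM employees

Result:
label         
--------------
HR: Eve       
Support: Frank
HR: Alice     
HR: Liam      
Support: Bob  
Support: Dave 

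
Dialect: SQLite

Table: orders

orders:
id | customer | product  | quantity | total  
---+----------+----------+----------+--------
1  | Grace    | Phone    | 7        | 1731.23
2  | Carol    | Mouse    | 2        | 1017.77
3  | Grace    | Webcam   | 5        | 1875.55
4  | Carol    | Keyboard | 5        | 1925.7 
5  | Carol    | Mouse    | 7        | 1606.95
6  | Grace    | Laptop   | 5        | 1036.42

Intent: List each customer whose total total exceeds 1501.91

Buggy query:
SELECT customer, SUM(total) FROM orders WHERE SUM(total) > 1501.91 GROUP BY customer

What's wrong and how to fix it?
Bug: SUM(total) is an aggregate, but WHERE filters rows before aggregation

Fix: Use HAVING (which filters groups after aggregation) instead of WHERE

Corrected query:
SELECT customer, SUM(total) FROM orders GROUP BY customer HAVING SUM(total) > 1501.91

Result:
customer | SUM(total)
---------+-----------
Carol    | 4550.42   
Grace    | 4643.2    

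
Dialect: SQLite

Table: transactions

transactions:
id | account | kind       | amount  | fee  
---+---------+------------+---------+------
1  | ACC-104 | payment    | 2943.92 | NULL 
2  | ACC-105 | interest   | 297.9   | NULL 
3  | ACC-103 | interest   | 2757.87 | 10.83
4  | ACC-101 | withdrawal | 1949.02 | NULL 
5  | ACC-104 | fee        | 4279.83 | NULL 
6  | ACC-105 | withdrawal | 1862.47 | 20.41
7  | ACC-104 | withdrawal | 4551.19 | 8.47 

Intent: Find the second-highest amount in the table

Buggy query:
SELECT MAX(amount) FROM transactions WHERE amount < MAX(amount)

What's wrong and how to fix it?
Bug: MAX(amount) on the right of the comparison is an aggregate-in-WHERE error

Fix: Compute the overall MAX in a subquery, then take MAX of rows below it

Corrected query:
SELECT MAX(amount) FROM transactions WHERE amount < (SELECT MAX(amount) FROM transactions)

Result:
MAX(amount)
-----------
4279.83    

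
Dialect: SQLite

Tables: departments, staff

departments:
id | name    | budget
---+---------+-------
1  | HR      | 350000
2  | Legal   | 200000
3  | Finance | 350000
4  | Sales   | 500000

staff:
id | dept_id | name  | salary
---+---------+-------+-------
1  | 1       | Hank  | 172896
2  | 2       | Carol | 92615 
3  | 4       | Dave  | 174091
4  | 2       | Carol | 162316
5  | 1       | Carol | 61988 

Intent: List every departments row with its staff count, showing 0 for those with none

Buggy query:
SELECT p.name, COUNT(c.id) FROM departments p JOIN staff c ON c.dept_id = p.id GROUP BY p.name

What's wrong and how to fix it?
Bug: INNER JOIN drops departments rows that have no matching staff rows

Fix: Use LEFT JOIN so parents without children still appear (COUNT(c.id) gives 0)

Corrected query:
SELECT p.name, COUNT(c.id) FROM departments p LEFT JOIN staff c ON c.dept_id = p.id GROUP BY p.name

Result:
name    | COUNT(c.id)
--------+------------
Finance | 0          
HR      | 2          
Legal   | 2          
Sales   | 1          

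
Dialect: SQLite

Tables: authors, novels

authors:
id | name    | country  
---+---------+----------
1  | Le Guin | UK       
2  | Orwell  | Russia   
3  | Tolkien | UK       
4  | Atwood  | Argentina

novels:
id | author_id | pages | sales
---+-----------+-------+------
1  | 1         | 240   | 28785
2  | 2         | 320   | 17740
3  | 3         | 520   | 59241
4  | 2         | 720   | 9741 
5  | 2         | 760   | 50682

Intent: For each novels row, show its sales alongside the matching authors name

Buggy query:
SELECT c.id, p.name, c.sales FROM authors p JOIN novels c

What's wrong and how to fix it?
Bug: JOIN with no ON clause produces a cartesian product; every novels row pairs with every authors row

Fix: Specify the join condition linking the foreign key to the parent id

Corrected query:
SELECT c.id, p.name, c.sales FROM authors p JOIN novels c ON c.author_id = p.id

Result:
id | name    | sales
---+---------+------
1  | Le Guin | 28785
2  | Orwell  | 17740
3  | Tolkien | 59241
4  | Orwell  | 9741 
5  | Orwell  | 50682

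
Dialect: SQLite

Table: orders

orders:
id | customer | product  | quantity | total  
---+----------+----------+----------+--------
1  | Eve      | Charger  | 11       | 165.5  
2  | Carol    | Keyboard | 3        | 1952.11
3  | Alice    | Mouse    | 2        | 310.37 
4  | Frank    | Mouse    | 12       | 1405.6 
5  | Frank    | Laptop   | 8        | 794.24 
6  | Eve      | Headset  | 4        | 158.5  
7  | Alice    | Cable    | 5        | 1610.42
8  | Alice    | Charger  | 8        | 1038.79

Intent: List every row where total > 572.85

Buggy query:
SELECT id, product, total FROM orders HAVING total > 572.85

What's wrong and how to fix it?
Bug: This is a non-aggregate query (no GROUP BY, no aggregates), so in SQLite the HAVING clause is invalid here; a row-level condition belongs in WHERE

Fix: Replace HAVING with WHERE since the condition applies to individual rows

Corrected query:
SELECT id, product, total FROM orders WHERE total > 572.85

Result:
id | product  | total  
---+----------+--------
2  | Keyboard | 1952.11
4  | Mouse    | 1405.6 
5  | Laptop   | 794.24 
7  | Cable    | 1610.42
8  | Charger  | 1038.79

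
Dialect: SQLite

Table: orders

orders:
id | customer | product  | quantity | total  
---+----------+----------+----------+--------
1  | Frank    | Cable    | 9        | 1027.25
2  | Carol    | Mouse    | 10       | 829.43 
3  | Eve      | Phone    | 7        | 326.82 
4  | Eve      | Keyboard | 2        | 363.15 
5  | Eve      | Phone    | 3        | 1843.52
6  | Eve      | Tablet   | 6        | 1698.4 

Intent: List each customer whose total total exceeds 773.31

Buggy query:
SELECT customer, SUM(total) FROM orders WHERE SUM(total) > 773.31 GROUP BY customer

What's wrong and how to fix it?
Bug: SUM(total) is an aggregate, but WHERE filters rows before aggregation

Fix: Use HAVING (which filters groups after aggregation) instead of WHERE

Corrected query:
SELECT customer, SUM(total) FROM orders GROUP BY customer HAVING SUM(total) > 773.31

Result:
customer | SUM(total)
---------+-----------
Carol    | 829.43    
Eve      | 4231.89   
Frank    | 1027.25   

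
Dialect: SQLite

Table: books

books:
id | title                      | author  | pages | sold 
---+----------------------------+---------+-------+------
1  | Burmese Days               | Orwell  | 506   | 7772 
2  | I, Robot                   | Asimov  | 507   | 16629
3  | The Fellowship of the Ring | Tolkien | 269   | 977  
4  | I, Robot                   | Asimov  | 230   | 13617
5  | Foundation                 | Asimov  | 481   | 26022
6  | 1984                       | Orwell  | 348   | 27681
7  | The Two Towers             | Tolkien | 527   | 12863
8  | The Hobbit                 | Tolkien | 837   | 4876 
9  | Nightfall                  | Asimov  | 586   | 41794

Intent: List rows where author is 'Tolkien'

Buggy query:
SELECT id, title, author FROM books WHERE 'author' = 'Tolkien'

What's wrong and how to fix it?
Bug: Single quotes denote string literals in SQL; the column name is being compared as a constant string

Fix: Remove the quotes around the column name (or use double quotes for an identifier)

Corrected query:
SELECT id, title, author FROM books WHERE author = 'Tolkien'

Result:
id | title                      | author 
---+----------------------------+--------
3  | The Fellowship of the Ring | Tolkien
7  | The Two Towers             | Tolkien
8  | The Hobbit                 | Tolkien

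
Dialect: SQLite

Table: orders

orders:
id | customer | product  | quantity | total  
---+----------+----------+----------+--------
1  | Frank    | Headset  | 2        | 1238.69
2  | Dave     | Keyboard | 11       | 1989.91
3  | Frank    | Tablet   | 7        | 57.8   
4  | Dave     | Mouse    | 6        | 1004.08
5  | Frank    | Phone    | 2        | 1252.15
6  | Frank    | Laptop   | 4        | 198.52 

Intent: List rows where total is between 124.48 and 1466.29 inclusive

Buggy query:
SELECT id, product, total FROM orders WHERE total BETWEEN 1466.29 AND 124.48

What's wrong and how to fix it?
Bug: The bounds are reversed; BETWEEN a AND b requires a <= b to match anything

Fix: Swap the bounds so the smaller value comes first

Corrected query:
SELECT id, product, total FROM orders WHERE total BETWEEN 124.48 AND 1466.29

Result:
id | product | total  
---+---------+--------
1  | Headset | 1238.69
4  | Mouse   | 1004.08
5  | Phone   | 1252.15
6  | Laptop  | 198.52 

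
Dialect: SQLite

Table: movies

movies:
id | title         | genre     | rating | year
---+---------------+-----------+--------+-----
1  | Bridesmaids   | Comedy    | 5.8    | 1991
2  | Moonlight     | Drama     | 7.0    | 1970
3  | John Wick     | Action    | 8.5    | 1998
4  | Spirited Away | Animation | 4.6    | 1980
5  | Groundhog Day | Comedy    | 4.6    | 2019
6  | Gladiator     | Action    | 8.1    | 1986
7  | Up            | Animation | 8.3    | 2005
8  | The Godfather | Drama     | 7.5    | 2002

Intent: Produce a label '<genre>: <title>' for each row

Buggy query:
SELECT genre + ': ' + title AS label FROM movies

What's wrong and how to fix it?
Bug: '+' is numeric addition; on text columns SQLite converts them to 0 instead of concatenating

Fix: Use the || operator for string concatenation

Corrected query:
SELECT genre || ': ' || title AS label FROM movies

Result:
label                   
------------------------
Comedy: Bridesmaids     
Drama: Moonlight        
Action: John Wick       
Animation: Spirited Away
Comedy: Groundhog Day   
Action: Gladiator       
Animation: Up           
Drama: The Godfather    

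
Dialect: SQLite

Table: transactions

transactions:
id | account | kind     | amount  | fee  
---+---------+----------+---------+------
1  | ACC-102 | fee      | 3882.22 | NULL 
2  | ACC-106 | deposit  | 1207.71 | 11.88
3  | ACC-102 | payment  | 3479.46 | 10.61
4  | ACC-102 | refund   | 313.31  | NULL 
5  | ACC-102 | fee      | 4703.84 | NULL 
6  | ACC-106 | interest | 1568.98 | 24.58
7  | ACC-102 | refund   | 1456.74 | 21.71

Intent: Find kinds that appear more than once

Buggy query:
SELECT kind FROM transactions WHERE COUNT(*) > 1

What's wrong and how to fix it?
Bug: COUNT(*) is an aggregate and cannot be used in WHERE

Fix: GROUP BY kind, then filter groups with HAVING COUNT(*) > 1

Corrected query:
SELECT kind FROM transactions GROUP BY kind HAVING COUNT(*) > 1

Result:
kind  
------
fee   
refund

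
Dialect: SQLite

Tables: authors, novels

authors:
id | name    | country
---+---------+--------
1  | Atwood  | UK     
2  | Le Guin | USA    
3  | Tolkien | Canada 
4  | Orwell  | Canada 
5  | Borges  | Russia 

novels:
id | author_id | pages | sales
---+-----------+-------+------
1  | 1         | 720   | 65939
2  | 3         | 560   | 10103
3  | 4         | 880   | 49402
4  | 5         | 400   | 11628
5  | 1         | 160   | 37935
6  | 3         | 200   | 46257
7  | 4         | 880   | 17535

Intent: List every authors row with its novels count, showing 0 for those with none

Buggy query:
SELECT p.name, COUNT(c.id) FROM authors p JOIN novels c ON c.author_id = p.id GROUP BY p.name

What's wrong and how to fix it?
Bug: INNER JOIN drops authors rows that have no matching novels rows

Fix: Switch to LEFT JOIN to retain unmatched parent rows

Corrected query:
SELECT p.name, COUNT(c.id) FROM authors p LEFT JOIN novels c ON c.author_id = p.id GROUP BY p.name

Result:
name    | COUNT(c.id)
--------+------------
Atwood  | 2          
Borges  | 1          
Le Guin | 0          
Orwell  | 2          
Tolkien | 2          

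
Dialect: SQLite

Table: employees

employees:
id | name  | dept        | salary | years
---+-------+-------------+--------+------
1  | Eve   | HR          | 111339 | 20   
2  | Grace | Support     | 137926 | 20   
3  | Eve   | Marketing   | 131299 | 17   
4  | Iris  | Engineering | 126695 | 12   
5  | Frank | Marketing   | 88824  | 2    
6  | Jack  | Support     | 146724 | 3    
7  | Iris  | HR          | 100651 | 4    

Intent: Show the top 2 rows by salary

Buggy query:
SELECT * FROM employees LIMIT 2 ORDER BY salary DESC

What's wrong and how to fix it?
Bug: LIMIT must come after ORDER BY

Fix: Swap the clauses: ORDER BY first, then LIMIT

Corrected query:
SELECT * FROM employees ORDER BY salary DESC LIMIT 2

Result:
id | name  | dept    | salary | years
---+-------+---------+--------+------
6  | Jack  | Support | 146724 | 3    
2  | Grace | Support | 137926 | 20   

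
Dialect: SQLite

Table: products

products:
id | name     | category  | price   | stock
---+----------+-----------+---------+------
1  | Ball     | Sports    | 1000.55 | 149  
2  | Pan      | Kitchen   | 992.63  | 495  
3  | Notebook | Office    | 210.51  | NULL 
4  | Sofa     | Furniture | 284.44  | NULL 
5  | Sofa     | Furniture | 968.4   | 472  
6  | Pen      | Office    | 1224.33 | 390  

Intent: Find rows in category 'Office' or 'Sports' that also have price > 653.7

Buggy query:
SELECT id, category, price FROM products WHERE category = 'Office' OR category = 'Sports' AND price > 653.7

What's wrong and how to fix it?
Bug: AND binds tighter than OR, so this parses as category = 'Office' OR (category = 'Sports' AND price > 653.7)

Fix: Add parentheses around the OR so the AND applies to both alternatives

Corrected query:
SELECT id, category, price FROM products WHERE (category = 'Office' OR category = 'Sports') AND price > 653.7

Result:
id | category | price  
---+----------+--------
1  | Sports   | 1000.55
6  | Office   | 1224.33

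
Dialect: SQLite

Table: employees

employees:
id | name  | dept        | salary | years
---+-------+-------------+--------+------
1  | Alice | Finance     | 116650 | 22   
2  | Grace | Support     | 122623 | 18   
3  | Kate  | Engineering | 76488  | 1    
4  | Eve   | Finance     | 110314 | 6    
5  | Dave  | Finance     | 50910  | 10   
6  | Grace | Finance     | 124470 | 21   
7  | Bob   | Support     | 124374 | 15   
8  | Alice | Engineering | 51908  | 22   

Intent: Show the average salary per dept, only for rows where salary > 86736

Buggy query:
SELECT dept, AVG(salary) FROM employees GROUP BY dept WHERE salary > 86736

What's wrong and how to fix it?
Bug: WHERE cannot follow GROUP BY

Fix: Place WHERE between FROM and GROUP BY

Corrected query:
SELECT dept, AVG(salary) FROM employees WHERE salary > 86736 GROUP BY dept

Result:
dept    | AVG(salary)  
--------+--------------
Finance | 117144.666667
Support | 123498.5     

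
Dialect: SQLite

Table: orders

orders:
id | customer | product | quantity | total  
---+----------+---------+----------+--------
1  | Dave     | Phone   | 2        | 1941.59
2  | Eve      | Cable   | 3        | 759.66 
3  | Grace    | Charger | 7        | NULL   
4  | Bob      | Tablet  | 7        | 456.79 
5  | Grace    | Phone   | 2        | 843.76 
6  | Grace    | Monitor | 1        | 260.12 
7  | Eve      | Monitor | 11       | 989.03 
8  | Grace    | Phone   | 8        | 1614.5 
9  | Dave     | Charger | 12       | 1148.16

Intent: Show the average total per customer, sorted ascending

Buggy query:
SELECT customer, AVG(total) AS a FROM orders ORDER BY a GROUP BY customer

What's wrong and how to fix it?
Bug: ORDER BY appears before GROUP BY; SQL clause order requires GROUP BY first

Fix: Move ORDER BY to the end, after GROUP BY

Corrected query:
SELECT customer, AVG(total) AS a FROM orders GROUP BY customer ORDER BY a

Result:
customer | a         
---------+-----------
Bob      | 456.79    
Eve      | 874.345   
Grace    | 906.126667
Dave     | 1544.875  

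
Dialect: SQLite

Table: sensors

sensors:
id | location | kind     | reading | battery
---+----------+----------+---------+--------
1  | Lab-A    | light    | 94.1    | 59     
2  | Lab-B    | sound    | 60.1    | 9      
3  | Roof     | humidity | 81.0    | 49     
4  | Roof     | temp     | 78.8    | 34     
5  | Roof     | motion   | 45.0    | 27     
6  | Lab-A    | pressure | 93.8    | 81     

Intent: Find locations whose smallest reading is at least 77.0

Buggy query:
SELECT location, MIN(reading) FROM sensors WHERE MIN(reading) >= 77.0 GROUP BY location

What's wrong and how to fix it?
Bug: MIN() in WHERE is a misuse of aggregate

Fix: Use HAVING for the per-group MIN condition

Corrected query:
SELECT location, MIN(reading) FROM sensors GROUP BY location HAVING MIN(reading) >= 77.0

Result:
location | MIN(reading)
---------+-------------
Lab-A    | 93.8        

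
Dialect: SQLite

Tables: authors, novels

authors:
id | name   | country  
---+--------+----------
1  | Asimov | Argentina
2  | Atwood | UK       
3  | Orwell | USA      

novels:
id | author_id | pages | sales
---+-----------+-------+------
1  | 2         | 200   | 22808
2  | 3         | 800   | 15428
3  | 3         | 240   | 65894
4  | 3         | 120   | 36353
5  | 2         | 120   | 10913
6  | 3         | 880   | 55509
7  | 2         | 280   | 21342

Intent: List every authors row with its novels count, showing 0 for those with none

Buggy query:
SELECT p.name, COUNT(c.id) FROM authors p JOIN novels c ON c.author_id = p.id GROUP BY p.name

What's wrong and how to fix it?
Bug: INNER JOIN drops authors rows that have no matching novels rows

Fix: Switch to LEFT JOIN to retain unmatched parent rows

Corrected query:
SELECT p.name, COUNT(c.id) FROM authors p LEFT JOIN novels c ON c.author_id = p.id GROUP BY p.name

Result:
name   | COUNT(c.id)
-------+------------
Asimov | 0          
Atwood | 3          
Orwell | 4          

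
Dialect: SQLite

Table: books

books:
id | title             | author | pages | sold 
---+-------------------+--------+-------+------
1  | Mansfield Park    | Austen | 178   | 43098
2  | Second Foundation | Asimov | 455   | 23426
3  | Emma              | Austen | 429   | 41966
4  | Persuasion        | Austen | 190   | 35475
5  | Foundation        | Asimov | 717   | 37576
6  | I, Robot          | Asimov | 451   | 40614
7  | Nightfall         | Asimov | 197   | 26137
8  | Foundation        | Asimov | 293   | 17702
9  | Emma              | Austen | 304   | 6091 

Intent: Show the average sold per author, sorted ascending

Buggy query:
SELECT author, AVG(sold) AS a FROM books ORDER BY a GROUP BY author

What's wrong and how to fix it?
Bug: GROUP BY must precede ORDER BY

Fix: Reorder: SELECT … FROM … GROUP BY … ORDER BY …

Corrected query:
SELECT author, AVG(sold) AS a FROM books GROUP BY author ORDER BY a

Result:
author | a      
-------+--------
Asimov | 29091  
Austen | 31657.5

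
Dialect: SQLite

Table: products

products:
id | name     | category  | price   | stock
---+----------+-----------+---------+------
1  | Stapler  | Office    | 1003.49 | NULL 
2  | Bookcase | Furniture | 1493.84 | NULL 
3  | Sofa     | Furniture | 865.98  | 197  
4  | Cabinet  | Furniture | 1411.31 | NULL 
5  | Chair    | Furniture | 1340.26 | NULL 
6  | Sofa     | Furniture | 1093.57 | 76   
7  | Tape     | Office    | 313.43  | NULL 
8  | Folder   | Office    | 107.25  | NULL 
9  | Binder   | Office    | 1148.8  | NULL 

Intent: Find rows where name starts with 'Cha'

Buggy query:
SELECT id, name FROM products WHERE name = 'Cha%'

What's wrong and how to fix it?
Bug: '=' compares the literal string including the % character; pattern matching needs LIKE

Fix: Use LIKE for wildcard pattern matching

Corrected query:
SELECT id, name FROM products WHERE name LIKE 'Cha%'

Result:
id | name 
---+------
5  | Chair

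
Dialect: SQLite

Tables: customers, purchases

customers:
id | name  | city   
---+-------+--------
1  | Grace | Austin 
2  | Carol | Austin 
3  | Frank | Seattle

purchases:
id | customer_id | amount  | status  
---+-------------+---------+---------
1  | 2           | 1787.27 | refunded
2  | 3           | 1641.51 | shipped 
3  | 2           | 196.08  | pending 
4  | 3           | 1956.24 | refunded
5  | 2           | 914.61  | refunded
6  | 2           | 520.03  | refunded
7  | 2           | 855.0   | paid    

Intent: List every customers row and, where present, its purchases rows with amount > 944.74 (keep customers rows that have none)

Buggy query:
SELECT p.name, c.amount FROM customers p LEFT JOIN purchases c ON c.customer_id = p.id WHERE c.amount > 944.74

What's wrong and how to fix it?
Bug: A WHERE condition on the right-hand table after LEFT JOIN drops unmatched parents

Fix: Put 'c.amount > 944.74' in the JOIN's ON clause instead of WHERE

Corrected query:
SELECT p.name, c.amount FROM customers p LEFT JOIN purchases c ON c.customer_id = p.id AND c.amount > 944.74

Result:
name  | amount 
------+--------
Grace | NULL   
Carol | 1787.27
Frank | 1641.51
Frank | 1956.24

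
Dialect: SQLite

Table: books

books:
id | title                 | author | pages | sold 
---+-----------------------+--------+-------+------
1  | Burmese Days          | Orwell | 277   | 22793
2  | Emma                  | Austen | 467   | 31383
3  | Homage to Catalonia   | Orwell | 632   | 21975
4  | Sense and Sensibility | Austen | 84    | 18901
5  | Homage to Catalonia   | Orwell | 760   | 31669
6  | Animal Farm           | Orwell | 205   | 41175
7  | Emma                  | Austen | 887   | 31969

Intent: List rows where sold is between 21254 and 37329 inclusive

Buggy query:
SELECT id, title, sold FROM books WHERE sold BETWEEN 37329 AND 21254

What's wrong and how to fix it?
Bug: The bounds are reversed; BETWEEN a AND b requires a <= b to match anything

Fix: Swap the bounds so the smaller value comes first

Corrected query:
SELECT id, title, sold FROM books WHERE sold BETWEEN 21254 AND 37329

Result:
id | title               | sold 
---+---------------------+------
1  | Burmese Days        | 22793
2  | Emma                | 31383
3  | Homage to Catalonia | 21975
5  | Homage to Catalonia | 31669
7  | Emma                | 31969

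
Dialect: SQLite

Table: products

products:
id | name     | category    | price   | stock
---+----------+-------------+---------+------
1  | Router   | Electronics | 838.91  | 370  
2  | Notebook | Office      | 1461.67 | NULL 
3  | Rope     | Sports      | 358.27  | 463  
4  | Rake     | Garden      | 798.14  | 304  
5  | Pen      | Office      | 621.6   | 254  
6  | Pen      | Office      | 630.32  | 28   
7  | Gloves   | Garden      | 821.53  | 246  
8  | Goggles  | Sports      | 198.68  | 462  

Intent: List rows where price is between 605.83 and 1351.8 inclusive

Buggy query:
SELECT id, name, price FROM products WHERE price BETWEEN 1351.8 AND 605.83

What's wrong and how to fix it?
Bug: The bounds are reversed; BETWEEN a AND b requires a <= b to match anything

Fix: Swap the bounds so the smaller value comes first

Corrected query:
SELECT id, name, price FROM products WHERE price BETWEEN 605.83 AND 1351.8

Result:
id | name   | price 
---+--------+-------
1  | Router | 838.91
4  | Rake   | 798.14
5  | Pen    | 621.6 
6  | Pen    | 630.32
7  | Gloves | 821.53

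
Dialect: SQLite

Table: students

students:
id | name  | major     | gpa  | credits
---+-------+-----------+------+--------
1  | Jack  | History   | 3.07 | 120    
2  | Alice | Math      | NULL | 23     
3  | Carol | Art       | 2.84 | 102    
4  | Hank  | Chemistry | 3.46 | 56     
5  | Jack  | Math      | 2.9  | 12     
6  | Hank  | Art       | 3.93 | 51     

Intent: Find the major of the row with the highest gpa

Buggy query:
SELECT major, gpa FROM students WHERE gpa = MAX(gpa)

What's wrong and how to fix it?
Bug: WHERE is evaluated per row; an aggregate over the whole table isn't defined there

Fix: Use a subquery: WHERE gpa = (SELECT MAX(gpa) FROM students)

Corrected query:
SELECT major, gpa FROM students WHERE gpa = (SELECT MAX(gpa) FROM students)

Result:
major | gpa 
------+-----
Art   | 3.93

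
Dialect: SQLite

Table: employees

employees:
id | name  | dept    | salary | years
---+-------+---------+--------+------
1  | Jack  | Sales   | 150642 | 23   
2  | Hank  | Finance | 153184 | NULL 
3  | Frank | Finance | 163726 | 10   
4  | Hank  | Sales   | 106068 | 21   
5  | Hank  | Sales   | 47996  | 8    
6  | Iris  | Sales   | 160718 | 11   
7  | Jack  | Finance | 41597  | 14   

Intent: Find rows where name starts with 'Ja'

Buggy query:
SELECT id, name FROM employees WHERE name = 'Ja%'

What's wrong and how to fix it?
Bug: '=' compares the literal string including the % character; pattern matching needs LIKE

Fix: Use LIKE for wildcard pattern matching

Corrected query:
SELECT id, name FROM employees WHERE name LIKE 'Ja%'

Result:
id | name
---+-----
1  | Jack
7  | Jack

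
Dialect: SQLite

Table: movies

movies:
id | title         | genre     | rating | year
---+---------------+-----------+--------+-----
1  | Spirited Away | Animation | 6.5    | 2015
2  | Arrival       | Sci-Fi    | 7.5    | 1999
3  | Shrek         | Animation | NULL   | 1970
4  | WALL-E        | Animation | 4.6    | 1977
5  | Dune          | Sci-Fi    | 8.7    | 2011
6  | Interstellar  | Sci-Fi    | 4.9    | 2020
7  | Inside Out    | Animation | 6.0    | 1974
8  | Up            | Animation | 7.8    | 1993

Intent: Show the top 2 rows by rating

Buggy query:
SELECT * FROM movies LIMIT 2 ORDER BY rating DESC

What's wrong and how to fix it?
Bug: LIMIT must come after ORDER BY

Fix: Sort with ORDER BY, then apply LIMIT

Corrected query:
SELECT * FROM movies ORDER BY rating DESC LIMIT 2

Result:
id | title | genre     | rating | year
---+-------+-----------+--------+-----
5  | Dune  | Sci-Fi    | 8.7    | 2011
8  | Up    | Animation | 7.8    | 1993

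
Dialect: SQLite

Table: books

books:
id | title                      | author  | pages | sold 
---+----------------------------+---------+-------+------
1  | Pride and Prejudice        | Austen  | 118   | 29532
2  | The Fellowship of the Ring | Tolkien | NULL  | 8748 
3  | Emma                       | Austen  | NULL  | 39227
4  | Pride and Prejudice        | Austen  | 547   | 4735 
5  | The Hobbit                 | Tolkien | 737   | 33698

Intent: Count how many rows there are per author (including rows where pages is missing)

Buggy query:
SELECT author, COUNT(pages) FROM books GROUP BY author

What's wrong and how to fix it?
Bug: COUNT(column) counts non-NULL values only; rows with NULL pages aren't counted

Fix: Use COUNT(*) to count all rows regardless of NULL

Corrected query:
SELECT author, COUNT(*) FROM books GROUP BY author

Result:
author  | COUNT(*)
--------+---------
Austen  | 3       
Tolkien | 2       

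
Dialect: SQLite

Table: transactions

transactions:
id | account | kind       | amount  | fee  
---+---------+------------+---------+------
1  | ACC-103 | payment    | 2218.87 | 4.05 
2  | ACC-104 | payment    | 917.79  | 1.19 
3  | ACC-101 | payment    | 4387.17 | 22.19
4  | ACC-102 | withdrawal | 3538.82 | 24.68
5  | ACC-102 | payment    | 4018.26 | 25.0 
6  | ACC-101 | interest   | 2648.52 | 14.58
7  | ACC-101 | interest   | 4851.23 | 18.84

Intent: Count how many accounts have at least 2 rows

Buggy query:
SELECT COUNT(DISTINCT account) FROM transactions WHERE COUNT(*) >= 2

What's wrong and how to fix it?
Bug: COUNT(*) cannot appear in WHERE; the per-group count doesn't exist yet

Fix: Use a subquery that GROUPs and filters with HAVING, then count its rows

Corrected query:
SELECT COUNT(*) FROM (SELECT account FROM transactions GROUP BY account HAVING COUNT(*) >= 2)

Result:
COUNT(*)
--------
2       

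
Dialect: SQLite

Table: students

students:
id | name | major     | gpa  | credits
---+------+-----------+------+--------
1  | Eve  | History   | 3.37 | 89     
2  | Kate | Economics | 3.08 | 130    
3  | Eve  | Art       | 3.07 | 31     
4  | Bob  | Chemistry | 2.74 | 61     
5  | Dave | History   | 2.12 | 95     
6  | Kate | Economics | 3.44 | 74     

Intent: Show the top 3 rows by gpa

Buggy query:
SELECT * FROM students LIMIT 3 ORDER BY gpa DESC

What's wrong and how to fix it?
Bug: LIMIT must come after ORDER BY

Fix: Sort with ORDER BY, then apply LIMIT

Corrected query:
SELECT * FROM students ORDER BY gpa DESC LIMIT 3

Result:
id | name | major     | gpa  | credits
---+------+-----------+------+--------
6  | Kate | Economics | 3.44 | 74     
1  | Eve  | History   | 3.37 | 89     
2  | Kate | Economics | 3.08 | 130    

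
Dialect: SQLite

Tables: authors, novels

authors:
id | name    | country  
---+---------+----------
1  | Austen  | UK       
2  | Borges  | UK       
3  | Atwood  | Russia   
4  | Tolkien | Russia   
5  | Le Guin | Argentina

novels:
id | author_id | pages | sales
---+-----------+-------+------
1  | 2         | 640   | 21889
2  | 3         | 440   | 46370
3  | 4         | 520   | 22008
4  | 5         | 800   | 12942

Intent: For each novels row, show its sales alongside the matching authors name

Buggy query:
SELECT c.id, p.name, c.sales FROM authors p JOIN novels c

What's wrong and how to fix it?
Bug: JOIN with no ON clause produces a cartesian product; every novels row pairs with every authors row

Fix: Specify the join condition linking the foreign key to the parent id

Corrected query:
SELECT c.id, p.name, c.sales FROM authors p JOIN novels c ON c.author_id = p.id

Result:
id | name    | sales
---+---------+------
1  | Borges  | 21889
2  | Atwood  | 46370
3  | Tolkien | 22008
4  | Le Guin | 12942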